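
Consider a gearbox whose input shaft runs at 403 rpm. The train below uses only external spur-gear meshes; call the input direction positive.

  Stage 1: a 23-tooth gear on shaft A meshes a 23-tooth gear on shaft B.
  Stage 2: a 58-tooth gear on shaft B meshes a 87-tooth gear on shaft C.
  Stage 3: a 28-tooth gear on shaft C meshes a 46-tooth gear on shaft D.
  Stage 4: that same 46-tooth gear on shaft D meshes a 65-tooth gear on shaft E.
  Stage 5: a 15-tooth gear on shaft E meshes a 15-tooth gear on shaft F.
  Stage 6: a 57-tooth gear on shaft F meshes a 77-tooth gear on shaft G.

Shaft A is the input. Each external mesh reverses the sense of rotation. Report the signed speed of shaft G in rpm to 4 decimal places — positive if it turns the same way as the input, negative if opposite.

+85.6727 rpm (same as input, |ω| = 85.6727 rpm)

Stage 1 [23T→23T]: ω = 403.0000×23/23 = 403.0000 rpm, dir flips to −; running = −403.0000
Stage 2 [58T→87T]: ω = 403.0000×58/87 = 268.6667 rpm, dir flips to +; running = +268.6667
Stage 3 [28T→46T]: ω = 268.6667×28/46 = 163.5362 rpm, dir flips to −; running = −163.5362
Stage 4 [46T→65T]: ω = 163.5362×46/65 = 115.7333 rpm, dir flips to +; running = +115.7333
Stage 5 [15T→15T]: ω = 115.7333×15/15 = 115.7333 rpm, dir flips to −; running = −115.7333
Stage 6 [57T→77T]: ω = 115.7333×57/77 = 85.6727 rpm, dir flips to +; running = +85.6727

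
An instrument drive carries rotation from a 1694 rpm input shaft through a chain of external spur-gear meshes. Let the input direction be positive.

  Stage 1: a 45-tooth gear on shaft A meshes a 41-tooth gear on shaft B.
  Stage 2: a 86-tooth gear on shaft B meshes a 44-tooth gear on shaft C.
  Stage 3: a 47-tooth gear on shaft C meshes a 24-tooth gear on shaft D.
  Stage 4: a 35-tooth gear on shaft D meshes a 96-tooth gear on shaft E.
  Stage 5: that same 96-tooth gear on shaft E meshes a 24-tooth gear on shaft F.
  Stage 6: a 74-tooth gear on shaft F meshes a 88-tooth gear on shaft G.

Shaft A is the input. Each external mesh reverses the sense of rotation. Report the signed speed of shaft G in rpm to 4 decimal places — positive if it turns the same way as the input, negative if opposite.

+8727.3080 rpm (same as input, |ω| = 8727.3080 rpm)

Stage 1 [45T→41T]: ω = 1694.0000×45/41 = 1859.2683 rpm, dir flips to −; running = −1859.2683
Stage 2 [86T→44T]: ω = 1859.2683×86/44 = 3634.0244 rpm, dir flips to +; running = +3634.0244
Stage 3 [47T→24T]: ω = 3634.0244×47/24 = 7116.6311 rpm, dir flips to −; running = −7116.6311
Stage 4 [35T→96T]: ω = 7116.6311×35/96 = 2594.6051 rpm, dir flips to +; running = +2594.6051
Stage 5 [96T→24T]: ω = 2594.6051×96/24 = 10378.4204 rpm, dir flips to −; running = −10378.4204
Stage 6 [74T→88T]: ω = 10378.4204×74/88 = 8727.3080 rpm, dir flips to +; running = +8727.3080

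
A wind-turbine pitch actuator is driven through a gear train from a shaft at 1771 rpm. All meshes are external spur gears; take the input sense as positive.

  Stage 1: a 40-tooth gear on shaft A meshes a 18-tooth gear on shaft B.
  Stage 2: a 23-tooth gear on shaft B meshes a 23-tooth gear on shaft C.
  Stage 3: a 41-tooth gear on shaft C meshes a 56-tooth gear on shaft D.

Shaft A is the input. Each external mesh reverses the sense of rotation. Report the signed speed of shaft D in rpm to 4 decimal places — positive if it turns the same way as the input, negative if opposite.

-2881.3889 rpm (opposite to input, |ω| = 2881.3889 rpm)

Stage 1 [40T→18T]: ω = 1771.0000×40/18 = 3935.5556 rpm, dir flips to −; running = −3935.5556
Stage 2 [23T→23T]: ω = 3935.5556×23/23 = 3935.5556 rpm, dir flips to +; running = +3935.5556
Stage 3 [41T→56T]: ω = 3935.5556×41/56 = 2881.3889 rpm, dir flips to −; running = −2881.3889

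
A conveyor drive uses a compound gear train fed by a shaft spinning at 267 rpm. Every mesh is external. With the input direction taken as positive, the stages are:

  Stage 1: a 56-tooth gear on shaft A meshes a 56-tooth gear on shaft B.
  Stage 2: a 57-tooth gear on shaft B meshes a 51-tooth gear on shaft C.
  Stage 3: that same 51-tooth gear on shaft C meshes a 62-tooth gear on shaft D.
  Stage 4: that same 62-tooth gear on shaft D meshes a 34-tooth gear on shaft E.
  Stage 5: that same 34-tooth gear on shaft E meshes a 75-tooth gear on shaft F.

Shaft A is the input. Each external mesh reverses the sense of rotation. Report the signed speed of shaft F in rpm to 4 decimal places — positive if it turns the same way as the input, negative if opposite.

-202.9200 rpm (opposite to input, |ω| = 202.9200 rpm)

Stage 1 [56T→56T]: ω = 267.0000×56/56 = 267.0000 rpm, dir flips to −; running = −267.0000
Stage 2 [57T→51T]: ω = 267.0000×57/51 = 298.4118 rpm, dir flips to +; running = +298.4118
Stage 3 [51T→62T]: ω = 298.4118×51/62 = 245.4677 rpm, dir flips to −; running = −245.4677
Stage 4 [62T→34T]: ω = 245.4677×62/34 = 447.6176 rpm, dir flips to +; running = +447.6176
Stage 5 [34T→75T]: ω = 447.6176×34/75 = 202.9200 rpm, dir flips to −; running = −202.9200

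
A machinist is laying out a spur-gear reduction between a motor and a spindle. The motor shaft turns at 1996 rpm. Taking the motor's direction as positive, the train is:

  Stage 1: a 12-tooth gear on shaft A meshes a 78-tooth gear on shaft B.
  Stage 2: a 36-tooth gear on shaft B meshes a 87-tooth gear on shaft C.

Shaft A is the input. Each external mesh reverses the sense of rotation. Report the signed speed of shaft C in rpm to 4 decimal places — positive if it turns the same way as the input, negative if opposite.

+127.0663 rpm (same as input, |ω| = 127.0663 rpm)

Stage 1 [12T→78T]: ω = 1996.0000×12/78 = 307.0769 rpm, dir flips to −; running = −307.0769
Stage 2 [36T→87T]: ω = 307.0769×36/87 = 127.0663 rpm, dir flips to +; running = +127.0663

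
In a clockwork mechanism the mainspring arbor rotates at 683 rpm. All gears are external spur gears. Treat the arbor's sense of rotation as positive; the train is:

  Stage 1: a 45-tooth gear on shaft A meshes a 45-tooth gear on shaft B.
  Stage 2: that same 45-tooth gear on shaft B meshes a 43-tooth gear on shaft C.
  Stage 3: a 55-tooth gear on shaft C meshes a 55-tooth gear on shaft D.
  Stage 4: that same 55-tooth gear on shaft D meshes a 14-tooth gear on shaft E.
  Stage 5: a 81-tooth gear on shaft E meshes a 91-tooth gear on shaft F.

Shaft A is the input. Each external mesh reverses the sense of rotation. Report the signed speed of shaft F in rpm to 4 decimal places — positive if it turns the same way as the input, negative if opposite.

-2499.4419 rpm (opposite to input, |ω| = 2499.4419 rpm)

Stage 1 [45T→45T]: ω = 683.0000×45/45 = 683.0000 rpm, dir flips to −; running = −683.0000
Stage 2 [45T→43T]: ω = 683.0000×45/43 = 714.7674 rpm, dir flips to +; running = +714.7674
Stage 3 [55T→55T]: ω = 714.7674×55/55 = 714.7674 rpm, dir flips to −; running = −714.7674
Stage 4 [55T→14T]: ω = 714.7674×55/14 = 2808.0150 rpm, dir flips to +; running = +2808.0150
Stage 5 [81T→91T]: ω = 2808.0150×81/91 = 2499.4419 rpm, dir flips to −; running = −2499.4419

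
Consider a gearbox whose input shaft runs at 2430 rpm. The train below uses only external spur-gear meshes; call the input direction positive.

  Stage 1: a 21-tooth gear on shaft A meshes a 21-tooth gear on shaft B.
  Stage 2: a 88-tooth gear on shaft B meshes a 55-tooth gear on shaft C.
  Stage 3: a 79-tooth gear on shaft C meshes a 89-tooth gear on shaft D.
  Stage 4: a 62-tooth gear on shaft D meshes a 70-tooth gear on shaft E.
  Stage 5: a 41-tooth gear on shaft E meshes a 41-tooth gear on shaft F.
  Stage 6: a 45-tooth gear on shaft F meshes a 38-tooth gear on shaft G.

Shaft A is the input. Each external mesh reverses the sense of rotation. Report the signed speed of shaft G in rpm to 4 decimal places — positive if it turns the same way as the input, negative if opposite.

Stage 1 [21T→21T]: ω = 2430.0000×21/21 = 2430.0000 rpm, dir flips to −; running = −2430.0000
Stage 2 [88T→55T]: ω = 2430.0000×88/55 = 3888.0000 rpm, dir flips to +; running = +3888.0000
Stage 3 [79T→89T]: ω = 3888.0000×79/89 = 3451.1461 rpm, dir flips to −; running = −3451.1461
Stage 4 [62T→70T]: ω = 3451.1461×62/70 = 3056.7294 rpm, dir flips to +; running = +3056.7294
Stage 5 [41T→41T]: ω = 3056.7294×41/41 = 3056.7294 rpm, dir flips to −; running = −3056.7294
Stage 6 [45T→38T]: ω = 3056.7294×45/38 = 3619.8111 rpm, dir flips to +; running = +3619.8111

+3619.8111 rpm (same as input, |ω| = 3619.8111 rpm)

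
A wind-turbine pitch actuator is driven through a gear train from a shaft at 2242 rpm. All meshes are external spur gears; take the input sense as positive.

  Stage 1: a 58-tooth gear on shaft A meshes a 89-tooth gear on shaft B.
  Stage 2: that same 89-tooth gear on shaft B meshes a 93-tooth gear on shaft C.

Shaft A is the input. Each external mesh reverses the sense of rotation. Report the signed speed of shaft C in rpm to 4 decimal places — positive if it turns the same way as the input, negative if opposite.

Stage 1 [58T→89T]: ω = 2242.0000×58/89 = 1461.0787 rpm, dir flips to −; running = −1461.0787
Stage 2 [89T→93T]: ω = 1461.0787×89/93 = 1398.2366 rpm, dir flips to +; running = +1398.2366

+1398.2366 rpm (same as input, |ω| = 1398.2366 rpm)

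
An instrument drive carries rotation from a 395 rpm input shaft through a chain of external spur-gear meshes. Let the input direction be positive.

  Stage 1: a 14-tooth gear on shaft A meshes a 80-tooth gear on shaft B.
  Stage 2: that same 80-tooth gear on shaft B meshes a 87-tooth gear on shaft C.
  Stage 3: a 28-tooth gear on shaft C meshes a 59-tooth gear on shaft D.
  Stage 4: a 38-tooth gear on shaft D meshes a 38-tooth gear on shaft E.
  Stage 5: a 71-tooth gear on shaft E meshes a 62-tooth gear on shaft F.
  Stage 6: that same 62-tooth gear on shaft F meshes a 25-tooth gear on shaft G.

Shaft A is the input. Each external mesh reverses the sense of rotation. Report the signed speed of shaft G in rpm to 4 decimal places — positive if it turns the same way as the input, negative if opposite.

Stage 1 [14T→80T]: ω = 395.0000×14/80 = 69.1250 rpm, dir flips to −; running = −69.1250
Stage 2 [80T→87T]: ω = 69.1250×80/87 = 63.5632 rpm, dir flips to +; running = +63.5632
Stage 3 [28T→59T]: ω = 63.5632×28/59 = 30.1656 rpm, dir flips to −; running = −30.1656
Stage 4 [38T→38T]: ω = 30.1656×38/38 = 30.1656 rpm, dir flips to +; running = +30.1656
Stage 5 [71T→62T]: ω = 30.1656×71/62 = 34.5445 rpm, dir flips to −; running = −34.5445
Stage 6 [62T→25T]: ω = 34.5445×62/25 = 85.6703 rpm, dir flips to +; running = +85.6703

+85.6703 rpm (same as input, |ω| = 85.6703 rpm)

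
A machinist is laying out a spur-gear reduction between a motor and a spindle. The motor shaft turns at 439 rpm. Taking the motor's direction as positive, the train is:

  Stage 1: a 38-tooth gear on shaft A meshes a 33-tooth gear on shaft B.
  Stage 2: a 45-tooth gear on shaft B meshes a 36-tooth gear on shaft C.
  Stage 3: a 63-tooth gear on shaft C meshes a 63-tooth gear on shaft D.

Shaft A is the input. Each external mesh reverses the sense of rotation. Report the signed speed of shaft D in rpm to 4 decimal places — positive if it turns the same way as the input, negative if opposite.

-631.8939 rpm (opposite to input, |ω| = 631.8939 rpm)

Stage 1 [38T→33T]: ω = 439.0000×38/33 = 505.5152 rpm, dir flips to −; running = −505.5152
Stage 2 [45T→36T]: ω = 505.5152×45/36 = 631.8939 rpm, dir flips to +; running = +631.8939
Stage 3 [63T→63T]: ω = 631.8939×63/63 = 631.8939 rpm, dir flips to −; running = −631.8939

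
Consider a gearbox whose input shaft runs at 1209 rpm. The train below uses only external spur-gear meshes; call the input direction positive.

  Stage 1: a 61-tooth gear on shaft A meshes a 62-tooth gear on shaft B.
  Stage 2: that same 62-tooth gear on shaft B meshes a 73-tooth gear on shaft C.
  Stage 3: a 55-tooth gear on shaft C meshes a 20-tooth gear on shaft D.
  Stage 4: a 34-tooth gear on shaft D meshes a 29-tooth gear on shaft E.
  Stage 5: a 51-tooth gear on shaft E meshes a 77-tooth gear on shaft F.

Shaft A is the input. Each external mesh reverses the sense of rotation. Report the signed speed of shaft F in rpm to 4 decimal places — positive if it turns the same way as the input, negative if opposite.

-2157.3785 rpm (opposite to input, |ω| = 2157.3785 rpm)

Stage 1 [61T→62T]: ω = 1209.0000×61/62 = 1189.5000 rpm, dir flips to −; running = −1189.5000
Stage 2 [62T→73T]: ω = 1189.5000×62/73 = 1010.2603 rpm, dir flips to +; running = +1010.2603
Stage 3 [55T→20T]: ω = 1010.2603×55/20 = 2778.2158 rpm, dir flips to −; running = −2778.2158
Stage 4 [34T→29T]: ω = 2778.2158×34/29 = 3257.2185 rpm, dir flips to +; running = +3257.2185
Stage 5 [51T→77T]: ω = 3257.2185×51/77 = 2157.3785 rpm, dir flips to −; running = −2157.3785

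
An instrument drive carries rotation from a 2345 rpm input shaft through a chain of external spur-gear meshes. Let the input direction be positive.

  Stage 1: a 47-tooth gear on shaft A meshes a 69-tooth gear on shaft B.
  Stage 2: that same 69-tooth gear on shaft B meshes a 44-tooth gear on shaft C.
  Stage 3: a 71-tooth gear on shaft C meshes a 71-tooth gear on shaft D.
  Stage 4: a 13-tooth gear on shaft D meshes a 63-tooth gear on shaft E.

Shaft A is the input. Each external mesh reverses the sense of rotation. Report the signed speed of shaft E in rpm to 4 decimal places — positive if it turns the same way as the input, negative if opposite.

Stage 1 [47T→69T]: ω = 2345.0000×47/69 = 1597.3188 rpm, dir flips to −; running = −1597.3188
Stage 2 [69T→44T]: ω = 1597.3188×69/44 = 2504.8864 rpm, dir flips to +; running = +2504.8864
Stage 3 [71T→71T]: ω = 2504.8864×71/71 = 2504.8864 rpm, dir flips to −; running = −2504.8864
Stage 4 [13T→63T]: ω = 2504.8864×13/63 = 516.8813 rpm, dir flips to +; running = +516.8813

+516.8813 rpm (same as input, |ω| = 516.8813 rpm)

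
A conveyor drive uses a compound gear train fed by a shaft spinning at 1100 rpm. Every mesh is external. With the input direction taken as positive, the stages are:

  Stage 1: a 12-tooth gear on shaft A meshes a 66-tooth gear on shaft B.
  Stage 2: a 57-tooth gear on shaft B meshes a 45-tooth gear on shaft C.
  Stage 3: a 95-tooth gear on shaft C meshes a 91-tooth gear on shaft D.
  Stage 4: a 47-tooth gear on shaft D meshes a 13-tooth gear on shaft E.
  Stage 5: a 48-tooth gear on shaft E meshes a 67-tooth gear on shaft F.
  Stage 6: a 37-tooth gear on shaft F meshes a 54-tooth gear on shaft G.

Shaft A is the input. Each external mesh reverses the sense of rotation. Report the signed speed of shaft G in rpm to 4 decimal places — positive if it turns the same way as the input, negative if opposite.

Stage 1 [12T→66T]: ω = 1100.0000×12/66 = 200.0000 rpm, dir flips to −; running = −200.0000
Stage 2 [57T→45T]: ω = 200.0000×57/45 = 253.3333 rpm, dir flips to +; running = +253.3333
Stage 3 [95T→91T]: ω = 253.3333×95/91 = 264.4689 rpm, dir flips to −; running = −264.4689
Stage 4 [47T→13T]: ω = 264.4689×47/13 = 956.1567 rpm, dir flips to +; running = +956.1567
Stage 5 [48T→67T]: ω = 956.1567×48/67 = 685.0078 rpm, dir flips to −; running = −685.0078
Stage 6 [37T→54T]: ω = 685.0078×37/54 = 469.3572 rpm, dir flips to +; running = +469.3572

+469.3572 rpm (same as input, |ω| = 469.3572 rpm)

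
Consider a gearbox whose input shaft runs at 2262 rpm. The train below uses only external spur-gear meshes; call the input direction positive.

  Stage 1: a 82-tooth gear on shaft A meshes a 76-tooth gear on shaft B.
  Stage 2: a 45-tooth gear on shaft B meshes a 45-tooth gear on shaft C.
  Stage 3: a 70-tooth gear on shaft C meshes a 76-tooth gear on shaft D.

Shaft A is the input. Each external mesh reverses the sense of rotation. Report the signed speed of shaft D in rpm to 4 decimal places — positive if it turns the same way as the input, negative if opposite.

Stage 1 [82T→76T]: ω = 2262.0000×82/76 = 2440.5789 rpm, dir flips to −; running = −2440.5789
Stage 2 [45T→45T]: ω = 2440.5789×45/45 = 2440.5789 rpm, dir flips to +; running = +2440.5789
Stage 3 [70T→76T]: ω = 2440.5789×70/76 = 2247.9017 rpm, dir flips to −; running = −2247.9017

-2247.9017 rpm (opposite to input, |ω| = 2247.9017 rpm)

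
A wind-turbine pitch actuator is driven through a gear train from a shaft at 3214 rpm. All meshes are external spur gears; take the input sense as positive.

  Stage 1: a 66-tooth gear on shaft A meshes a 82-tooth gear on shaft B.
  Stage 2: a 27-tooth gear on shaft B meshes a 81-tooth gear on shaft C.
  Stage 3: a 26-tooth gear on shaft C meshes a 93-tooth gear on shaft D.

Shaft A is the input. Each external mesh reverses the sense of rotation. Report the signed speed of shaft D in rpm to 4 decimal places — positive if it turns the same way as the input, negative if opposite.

Stage 1 [66T→82T]: ω = 3214.0000×66/82 = 2586.8780 rpm, dir flips to −; running = −2586.8780
Stage 2 [27T→81T]: ω = 2586.8780×27/81 = 862.2927 rpm, dir flips to +; running = +862.2927
Stage 3 [26T→93T]: ω = 862.2927×26/93 = 241.0711 rpm, dir flips to −; running = −241.0711

-241.0711 rpm (opposite to input, |ω| = 241.0711 rpm)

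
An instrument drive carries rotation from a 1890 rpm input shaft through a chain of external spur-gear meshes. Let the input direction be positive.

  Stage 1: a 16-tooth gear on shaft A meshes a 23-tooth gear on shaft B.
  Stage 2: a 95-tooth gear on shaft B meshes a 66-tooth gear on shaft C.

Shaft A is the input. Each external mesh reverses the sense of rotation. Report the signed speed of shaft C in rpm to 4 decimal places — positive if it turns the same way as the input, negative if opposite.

+1892.4901 rpm (same as input, |ω| = 1892.4901 rpm)

Stage 1 [16T→23T]: ω = 1890.0000×16/23 = 1314.7826 rpm, dir flips to −; running = −1314.7826
Stage 2 [95T→66T]: ω = 1314.7826×95/66 = 1892.4901 rpm, dir flips to +; running = +1892.4901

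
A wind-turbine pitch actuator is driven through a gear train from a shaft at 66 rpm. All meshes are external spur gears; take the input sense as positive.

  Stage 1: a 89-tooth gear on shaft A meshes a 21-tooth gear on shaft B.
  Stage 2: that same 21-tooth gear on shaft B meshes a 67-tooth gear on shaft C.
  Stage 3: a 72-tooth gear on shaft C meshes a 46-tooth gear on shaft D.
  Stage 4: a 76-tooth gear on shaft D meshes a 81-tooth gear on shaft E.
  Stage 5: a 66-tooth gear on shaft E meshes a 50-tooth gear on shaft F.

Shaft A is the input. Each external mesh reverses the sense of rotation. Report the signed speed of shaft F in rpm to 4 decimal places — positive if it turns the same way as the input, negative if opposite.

Stage 1 [89T→21T]: ω = 66.0000×89/21 = 279.7143 rpm, dir flips to −; running = −279.7143
Stage 2 [21T→67T]: ω = 279.7143×21/67 = 87.6716 rpm, dir flips to +; running = +87.6716
Stage 3 [72T→46T]: ω = 87.6716×72/46 = 137.2252 rpm, dir flips to −; running = −137.2252
Stage 4 [76T→81T]: ω = 137.2252×76/81 = 128.7545 rpm, dir flips to +; running = +128.7545
Stage 5 [66T→50T]: ω = 128.7545×66/50 = 169.9559 rpm, dir flips to −; running = −169.9559

-169.9559 rpm (opposite to input, |ω| = 169.9559 rpm)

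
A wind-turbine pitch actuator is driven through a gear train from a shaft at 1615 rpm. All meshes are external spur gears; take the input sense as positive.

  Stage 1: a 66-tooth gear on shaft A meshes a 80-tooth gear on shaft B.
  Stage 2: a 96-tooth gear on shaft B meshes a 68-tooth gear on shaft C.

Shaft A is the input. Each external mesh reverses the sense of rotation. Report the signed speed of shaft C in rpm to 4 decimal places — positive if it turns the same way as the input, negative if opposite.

Stage 1 [66T→80T]: ω = 1615.0000×66/80 = 1332.3750 rpm, dir flips to −; running = −1332.3750
Stage 2 [96T→68T]: ω = 1332.3750×96/68 = 1881.0000 rpm, dir flips to +; running = +1881.0000

+1881.0000 rpm (same as input, |ω| = 1881.0000 rpm)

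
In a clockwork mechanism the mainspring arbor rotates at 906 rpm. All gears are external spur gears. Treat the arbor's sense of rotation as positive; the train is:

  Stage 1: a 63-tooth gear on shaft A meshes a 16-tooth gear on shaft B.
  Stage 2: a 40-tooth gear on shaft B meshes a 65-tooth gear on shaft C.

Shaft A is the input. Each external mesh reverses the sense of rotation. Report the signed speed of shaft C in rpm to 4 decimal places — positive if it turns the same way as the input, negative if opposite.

+2195.3077 rpm (same as input, |ω| = 2195.3077 rpm)

Stage 1 [63T→16T]: ω = 906.0000×63/16 = 3567.3750 rpm, dir flips to −; running = −3567.3750
Stage 2 [40T→65T]: ω = 3567.3750×40/65 = 2195.3077 rpm, dir flips to +; running = +2195.3077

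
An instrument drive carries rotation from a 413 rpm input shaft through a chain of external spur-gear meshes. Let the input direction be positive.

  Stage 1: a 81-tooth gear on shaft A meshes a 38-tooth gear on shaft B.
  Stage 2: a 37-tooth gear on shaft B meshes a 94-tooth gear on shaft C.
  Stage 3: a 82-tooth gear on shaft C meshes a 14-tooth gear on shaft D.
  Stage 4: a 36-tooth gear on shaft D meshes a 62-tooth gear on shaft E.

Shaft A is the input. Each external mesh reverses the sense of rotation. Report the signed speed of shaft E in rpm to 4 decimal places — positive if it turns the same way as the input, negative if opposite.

+1178.4793 rpm (same as input, |ω| = 1178.4793 rpm)

Stage 1 [81T→38T]: ω = 413.0000×81/38 = 880.3421 rpm, dir flips to −; running = −880.3421
Stage 2 [37T→94T]: ω = 880.3421×37/94 = 346.5176 rpm, dir flips to +; running = +346.5176
Stage 3 [82T→14T]: ω = 346.5176×82/14 = 2029.6033 rpm, dir flips to −; running = −2029.6033
Stage 4 [36T→62T]: ω = 2029.6033×36/62 = 1178.4793 rpm, dir flips to +; running = +1178.4793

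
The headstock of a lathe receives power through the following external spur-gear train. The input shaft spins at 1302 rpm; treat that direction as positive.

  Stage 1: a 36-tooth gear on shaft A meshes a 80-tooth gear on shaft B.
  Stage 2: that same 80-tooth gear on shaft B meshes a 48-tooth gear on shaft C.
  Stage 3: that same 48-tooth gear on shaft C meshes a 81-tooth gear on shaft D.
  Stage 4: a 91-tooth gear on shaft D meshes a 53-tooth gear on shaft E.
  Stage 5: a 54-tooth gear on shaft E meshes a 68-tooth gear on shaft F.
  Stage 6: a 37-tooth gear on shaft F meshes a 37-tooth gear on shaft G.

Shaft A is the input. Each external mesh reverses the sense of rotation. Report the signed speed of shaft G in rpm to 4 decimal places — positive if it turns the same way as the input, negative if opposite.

+789.0033 rpm (same as input, |ω| = 789.0033 rpm)

Stage 1 [36T→80T]: ω = 1302.0000×36/80 = 585.9000 rpm, dir flips to −; running = −585.9000
Stage 2 [80T→48T]: ω = 585.9000×80/48 = 976.5000 rpm, dir flips to +; running = +976.5000
Stage 3 [48T→81T]: ω = 976.5000×48/81 = 578.6667 rpm, dir flips to −; running = −578.6667
Stage 4 [91T→53T]: ω = 578.6667×91/53 = 993.5597 rpm, dir flips to +; running = +993.5597
Stage 5 [54T→68T]: ω = 993.5597×54/68 = 789.0033 rpm, dir flips to −; running = −789.0033
Stage 6 [37T→37T]: ω = 789.0033×37/37 = 789.0033 rpm, dir flips to +; running = +789.0033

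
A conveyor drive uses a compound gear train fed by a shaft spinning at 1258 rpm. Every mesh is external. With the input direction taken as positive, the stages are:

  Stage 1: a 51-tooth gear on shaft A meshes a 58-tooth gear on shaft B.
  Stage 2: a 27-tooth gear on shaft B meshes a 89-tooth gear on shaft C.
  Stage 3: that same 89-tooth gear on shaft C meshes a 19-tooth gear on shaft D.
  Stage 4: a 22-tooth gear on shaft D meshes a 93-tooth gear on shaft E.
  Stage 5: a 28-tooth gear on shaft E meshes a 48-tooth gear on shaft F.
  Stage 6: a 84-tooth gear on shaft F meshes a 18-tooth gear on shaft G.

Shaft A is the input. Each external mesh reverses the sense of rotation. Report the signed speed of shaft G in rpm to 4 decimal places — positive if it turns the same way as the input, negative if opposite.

+1012.2698 rpm (same as input, |ω| = 1012.2698 rpm)

Stage 1 [51T→58T]: ω = 1258.0000×51/58 = 1106.1724 rpm, dir flips to −; running = −1106.1724
Stage 2 [27T→89T]: ω = 1106.1724×27/89 = 335.5804 rpm, dir flips to +; running = +335.5804
Stage 3 [89T→19T]: ω = 335.5804×89/19 = 1571.9292 rpm, dir flips to −; running = −1571.9292
Stage 4 [22T→93T]: ω = 1571.9292×22/93 = 371.8542 rpm, dir flips to +; running = +371.8542
Stage 5 [28T→48T]: ω = 371.8542×28/48 = 216.9150 rpm, dir flips to −; running = −216.9150
Stage 6 [84T→18T]: ω = 216.9150×84/18 = 1012.2698 rpm, dir flips to +; running = +1012.2698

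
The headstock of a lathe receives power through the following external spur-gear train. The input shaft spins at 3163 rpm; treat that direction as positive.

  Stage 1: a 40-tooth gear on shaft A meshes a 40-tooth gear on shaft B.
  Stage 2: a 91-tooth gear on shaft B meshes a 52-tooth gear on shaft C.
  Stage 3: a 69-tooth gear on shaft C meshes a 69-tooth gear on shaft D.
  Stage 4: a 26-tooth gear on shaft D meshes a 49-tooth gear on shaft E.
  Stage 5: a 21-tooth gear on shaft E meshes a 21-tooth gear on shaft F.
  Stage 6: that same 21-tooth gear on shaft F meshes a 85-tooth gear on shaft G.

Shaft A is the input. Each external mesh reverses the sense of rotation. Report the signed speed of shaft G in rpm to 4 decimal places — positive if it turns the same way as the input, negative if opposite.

+725.6294 rpm (same as input, |ω| = 725.6294 rpm)

Stage 1 [40T→40T]: ω = 3163.0000×40/40 = 3163.0000 rpm, dir flips to −; running = −3163.0000
Stage 2 [91T→52T]: ω = 3163.0000×91/52 = 5535.2500 rpm, dir flips to +; running = +5535.2500
Stage 3 [69T→69T]: ω = 5535.2500×69/69 = 5535.2500 rpm, dir flips to −; running = −5535.2500
Stage 4 [26T→49T]: ω = 5535.2500×26/49 = 2937.0714 rpm, dir flips to +; running = +2937.0714
Stage 5 [21T→21T]: ω = 2937.0714×21/21 = 2937.0714 rpm, dir flips to −; running = −2937.0714
Stage 6 [21T→85T]: ω = 2937.0714×21/85 = 725.6294 rpm, dir flips to +; running = +725.6294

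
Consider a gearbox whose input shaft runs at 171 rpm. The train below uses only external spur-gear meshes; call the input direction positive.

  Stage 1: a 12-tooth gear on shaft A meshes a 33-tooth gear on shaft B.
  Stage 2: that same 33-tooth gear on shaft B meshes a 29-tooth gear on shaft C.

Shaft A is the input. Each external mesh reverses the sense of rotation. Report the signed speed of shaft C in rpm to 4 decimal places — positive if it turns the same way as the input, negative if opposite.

Stage 1 [12T→33T]: ω = 171.0000×12/33 = 62.1818 rpm, dir flips to −; running = −62.1818
Stage 2 [33T→29T]: ω = 62.1818×33/29 = 70.7586 rpm, dir flips to +; running = +70.7586

+70.7586 rpm (same as input, |ω| = 70.7586 rpm)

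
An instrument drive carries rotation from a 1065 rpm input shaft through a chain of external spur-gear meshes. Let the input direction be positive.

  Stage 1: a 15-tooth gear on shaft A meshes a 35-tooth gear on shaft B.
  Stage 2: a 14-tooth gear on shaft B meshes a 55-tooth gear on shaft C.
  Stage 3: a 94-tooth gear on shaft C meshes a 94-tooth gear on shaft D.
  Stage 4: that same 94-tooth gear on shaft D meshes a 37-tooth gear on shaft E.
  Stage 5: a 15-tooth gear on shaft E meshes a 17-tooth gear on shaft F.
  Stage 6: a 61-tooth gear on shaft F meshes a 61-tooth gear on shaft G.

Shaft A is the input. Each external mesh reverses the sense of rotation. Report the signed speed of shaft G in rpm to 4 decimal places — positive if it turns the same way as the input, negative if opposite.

+260.4394 rpm (same as input, |ω| = 260.4394 rpm)

Stage 1 [15T→35T]: ω = 1065.0000×15/35 = 456.4286 rpm, dir flips to −; running = −456.4286
Stage 2 [14T→55T]: ω = 456.4286×14/55 = 116.1818 rpm, dir flips to +; running = +116.1818
Stage 3 [94T→94T]: ω = 116.1818×94/94 = 116.1818 rpm, dir flips to −; running = −116.1818
Stage 4 [94T→37T]: ω = 116.1818×94/37 = 295.1646 rpm, dir flips to +; running = +295.1646
Stage 5 [15T→17T]: ω = 295.1646×15/17 = 260.4394 rpm, dir flips to −; running = −260.4394
Stage 6 [61T→61T]: ω = 260.4394×61/61 = 260.4394 rpm, dir flips to +; running = +260.4394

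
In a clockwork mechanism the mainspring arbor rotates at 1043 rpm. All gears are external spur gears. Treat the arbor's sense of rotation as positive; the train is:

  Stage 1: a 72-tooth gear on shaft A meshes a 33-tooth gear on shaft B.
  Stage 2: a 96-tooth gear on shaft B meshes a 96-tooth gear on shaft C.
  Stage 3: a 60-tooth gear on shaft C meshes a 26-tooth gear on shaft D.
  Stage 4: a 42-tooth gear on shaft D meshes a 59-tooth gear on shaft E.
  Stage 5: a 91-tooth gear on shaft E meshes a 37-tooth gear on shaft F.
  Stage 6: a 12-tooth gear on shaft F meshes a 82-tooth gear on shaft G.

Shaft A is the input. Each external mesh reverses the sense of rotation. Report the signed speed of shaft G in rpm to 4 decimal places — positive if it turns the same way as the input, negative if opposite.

+1345.5044 rpm (same as input, |ω| = 1345.5044 rpm)

Stage 1 [72T→33T]: ω = 1043.0000×72/33 = 2275.6364 rpm, dir flips to −; running = −2275.6364
Stage 2 [96T→96T]: ω = 2275.6364×96/96 = 2275.6364 rpm, dir flips to +; running = +2275.6364
Stage 3 [60T→26T]: ω = 2275.6364×60/26 = 5251.4685 rpm, dir flips to −; running = −5251.4685
Stage 4 [42T→59T]: ω = 5251.4685×42/59 = 3738.3335 rpm, dir flips to +; running = +3738.3335
Stage 5 [91T→37T]: ω = 3738.3335×91/37 = 9194.2798 rpm, dir flips to −; running = −9194.2798
Stage 6 [12T→82T]: ω = 9194.2798×12/82 = 1345.5044 rpm, dir flips to +; running = +1345.5044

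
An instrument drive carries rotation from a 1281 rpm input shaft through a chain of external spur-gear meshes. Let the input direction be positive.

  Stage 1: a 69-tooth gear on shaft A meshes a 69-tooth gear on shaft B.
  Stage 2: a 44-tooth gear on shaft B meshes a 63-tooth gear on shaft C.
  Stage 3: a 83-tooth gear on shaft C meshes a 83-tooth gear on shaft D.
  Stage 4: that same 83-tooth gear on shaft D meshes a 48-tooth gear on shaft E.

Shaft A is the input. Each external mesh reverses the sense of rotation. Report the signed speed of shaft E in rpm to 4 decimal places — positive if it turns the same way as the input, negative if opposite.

+1547.0278 rpm (same as input, |ω| = 1547.0278 rpm)

Stage 1 [69T→69T]: ω = 1281.0000×69/69 = 1281.0000 rpm, dir flips to −; running = −1281.0000
Stage 2 [44T→63T]: ω = 1281.0000×44/63 = 894.6667 rpm, dir flips to +; running = +894.6667
Stage 3 [83T→83T]: ω = 894.6667×83/83 = 894.6667 rpm, dir flips to −; running = −894.6667
Stage 4 [83T→48T]: ω = 894.6667×83/48 = 1547.0278 rpm, dir flips to +; running = +1547.0278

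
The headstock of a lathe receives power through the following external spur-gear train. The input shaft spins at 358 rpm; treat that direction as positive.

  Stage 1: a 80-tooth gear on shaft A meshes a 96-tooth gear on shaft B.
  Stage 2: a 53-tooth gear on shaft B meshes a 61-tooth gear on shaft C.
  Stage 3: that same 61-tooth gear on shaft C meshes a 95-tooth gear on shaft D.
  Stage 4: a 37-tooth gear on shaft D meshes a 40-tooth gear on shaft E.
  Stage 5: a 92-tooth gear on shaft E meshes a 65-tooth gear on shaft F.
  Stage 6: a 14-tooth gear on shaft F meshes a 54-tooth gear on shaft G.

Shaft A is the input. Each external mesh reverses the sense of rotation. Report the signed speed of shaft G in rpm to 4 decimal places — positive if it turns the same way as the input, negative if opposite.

Stage 1 [80T→96T]: ω = 358.0000×80/96 = 298.3333 rpm, dir flips to −; running = −298.3333
Stage 2 [53T→61T]: ω = 298.3333×53/61 = 259.2077 rpm, dir flips to +; running = +259.2077
Stage 3 [61T→95T]: ω = 259.2077×61/95 = 166.4386 rpm, dir flips to −; running = −166.4386
Stage 4 [37T→40T]: ω = 166.4386×37/40 = 153.9557 rpm, dir flips to +; running = +153.9557
Stage 5 [92T→65T]: ω = 153.9557×92/65 = 217.9065 rpm, dir flips to −; running = −217.9065
Stage 6 [14T→54T]: ω = 217.9065×14/54 = 56.4943 rpm, dir flips to +; running = +56.4943

+56.4943 rpm (same as input, |ω| = 56.4943 rpm)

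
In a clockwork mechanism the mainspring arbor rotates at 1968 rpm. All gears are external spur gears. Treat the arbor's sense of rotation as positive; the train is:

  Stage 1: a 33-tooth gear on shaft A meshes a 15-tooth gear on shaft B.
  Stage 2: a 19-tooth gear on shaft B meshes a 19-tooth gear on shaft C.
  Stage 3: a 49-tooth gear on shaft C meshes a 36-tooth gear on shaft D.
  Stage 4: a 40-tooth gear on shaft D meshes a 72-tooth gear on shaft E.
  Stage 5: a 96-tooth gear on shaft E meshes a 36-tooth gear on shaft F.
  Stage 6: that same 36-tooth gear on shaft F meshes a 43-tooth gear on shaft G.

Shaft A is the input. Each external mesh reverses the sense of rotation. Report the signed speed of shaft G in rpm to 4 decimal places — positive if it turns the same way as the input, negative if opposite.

Stage 1 [33T→15T]: ω = 1968.0000×33/15 = 4329.6000 rpm, dir flips to −; running = −4329.6000
Stage 2 [19T→19T]: ω = 4329.6000×19/19 = 4329.6000 rpm, dir flips to +; running = +4329.6000
Stage 3 [49T→36T]: ω = 4329.6000×49/36 = 5893.0667 rpm, dir flips to −; running = −5893.0667
Stage 4 [40T→72T]: ω = 5893.0667×40/72 = 3273.9259 rpm, dir flips to +; running = +3273.9259
Stage 5 [96T→36T]: ω = 3273.9259×96/36 = 8730.4691 rpm, dir flips to −; running = −8730.4691
Stage 6 [36T→43T]: ω = 8730.4691×36/43 = 7309.2300 rpm, dir flips to +; running = +7309.2300

+7309.2300 rpm (same as input, |ω| = 7309.2300 rpm)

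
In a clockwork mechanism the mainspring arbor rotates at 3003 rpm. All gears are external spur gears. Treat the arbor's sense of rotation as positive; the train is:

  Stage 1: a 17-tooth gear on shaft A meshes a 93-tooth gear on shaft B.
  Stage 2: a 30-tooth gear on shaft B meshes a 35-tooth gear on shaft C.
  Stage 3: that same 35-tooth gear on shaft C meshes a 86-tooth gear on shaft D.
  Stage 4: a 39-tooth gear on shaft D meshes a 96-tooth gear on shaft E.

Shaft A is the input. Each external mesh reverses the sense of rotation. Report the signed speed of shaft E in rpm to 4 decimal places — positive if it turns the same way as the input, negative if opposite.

+77.7925 rpm (same as input, |ω| = 77.7925 rpm)

Stage 1 [17T→93T]: ω = 3003.0000×17/93 = 548.9355 rpm, dir flips to −; running = −548.9355
Stage 2 [30T→35T]: ω = 548.9355×30/35 = 470.5161 rpm, dir flips to +; running = +470.5161
Stage 3 [35T→86T]: ω = 470.5161×35/86 = 191.4891 rpm, dir flips to −; running = −191.4891
Stage 4 [39T→96T]: ω = 191.4891×39/96 = 77.7925 rpm, dir flips to +; running = +77.7925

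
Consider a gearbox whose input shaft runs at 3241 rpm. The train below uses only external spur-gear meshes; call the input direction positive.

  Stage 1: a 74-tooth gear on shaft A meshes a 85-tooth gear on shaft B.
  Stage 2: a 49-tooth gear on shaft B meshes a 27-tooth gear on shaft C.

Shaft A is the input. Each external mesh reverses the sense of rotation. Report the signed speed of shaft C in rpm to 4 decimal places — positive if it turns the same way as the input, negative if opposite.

Stage 1 [74T→85T]: ω = 3241.0000×74/85 = 2821.5765 rpm, dir flips to −; running = −2821.5765
Stage 2 [49T→27T]: ω = 2821.5765×49/27 = 5120.6388 rpm, dir flips to +; running = +5120.6388

+5120.6388 rpm (same as input, |ω| = 5120.6388 rpm)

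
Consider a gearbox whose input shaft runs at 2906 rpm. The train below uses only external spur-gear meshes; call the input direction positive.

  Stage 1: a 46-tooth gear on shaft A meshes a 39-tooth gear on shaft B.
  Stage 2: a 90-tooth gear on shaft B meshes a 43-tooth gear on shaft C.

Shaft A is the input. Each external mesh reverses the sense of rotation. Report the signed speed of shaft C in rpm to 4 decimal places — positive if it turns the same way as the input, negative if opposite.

Stage 1 [46T→39T]: ω = 2906.0000×46/39 = 3427.5897 rpm, dir flips to −; running = −3427.5897
Stage 2 [90T→43T]: ω = 3427.5897×90/43 = 7174.0250 rpm, dir flips to +; running = +7174.0250

+7174.0250 rpm (same as input, |ω| = 7174.0250 rpm)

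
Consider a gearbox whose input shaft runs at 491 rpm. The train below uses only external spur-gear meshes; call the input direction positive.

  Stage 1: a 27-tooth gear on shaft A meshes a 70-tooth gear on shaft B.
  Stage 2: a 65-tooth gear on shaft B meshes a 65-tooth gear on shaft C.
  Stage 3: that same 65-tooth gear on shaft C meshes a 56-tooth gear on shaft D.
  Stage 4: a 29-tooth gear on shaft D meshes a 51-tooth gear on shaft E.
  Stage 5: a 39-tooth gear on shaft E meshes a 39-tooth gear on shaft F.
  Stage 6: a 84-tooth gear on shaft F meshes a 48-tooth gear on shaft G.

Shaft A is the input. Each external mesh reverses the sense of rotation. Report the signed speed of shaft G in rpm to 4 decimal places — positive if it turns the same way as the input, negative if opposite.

Stage 1 [27T→70T]: ω = 491.0000×27/70 = 189.3857 rpm, dir flips to −; running = −189.3857
Stage 2 [65T→65T]: ω = 189.3857×65/65 = 189.3857 rpm, dir flips to +; running = +189.3857
Stage 3 [65T→56T]: ω = 189.3857×65/56 = 219.8227 rpm, dir flips to −; running = −219.8227
Stage 4 [29T→51T]: ω = 219.8227×29/51 = 124.9972 rpm, dir flips to +; running = +124.9972
Stage 5 [39T→39T]: ω = 124.9972×39/39 = 124.9972 rpm, dir flips to −; running = −124.9972
Stage 6 [84T→48T]: ω = 124.9972×84/48 = 218.7451 rpm, dir flips to +; running = +218.7451

+218.7451 rpm (same as input, |ω| = 218.7451 rpm)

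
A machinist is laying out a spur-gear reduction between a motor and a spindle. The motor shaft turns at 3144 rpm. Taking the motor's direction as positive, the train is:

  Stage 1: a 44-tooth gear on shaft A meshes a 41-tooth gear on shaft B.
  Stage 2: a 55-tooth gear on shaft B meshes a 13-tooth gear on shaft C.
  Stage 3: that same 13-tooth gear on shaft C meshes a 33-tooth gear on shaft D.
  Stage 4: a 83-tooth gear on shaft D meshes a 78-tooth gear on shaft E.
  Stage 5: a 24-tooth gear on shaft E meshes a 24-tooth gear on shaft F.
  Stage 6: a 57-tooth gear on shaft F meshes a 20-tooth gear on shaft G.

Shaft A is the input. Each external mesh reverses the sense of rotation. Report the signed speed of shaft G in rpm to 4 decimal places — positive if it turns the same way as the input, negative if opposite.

+17054.0863 rpm (same as input, |ω| = 17054.0863 rpm)

Stage 1 [44T→41T]: ω = 3144.0000×44/41 = 3374.0488 rpm, dir flips to −; running = −3374.0488
Stage 2 [55T→13T]: ω = 3374.0488×55/13 = 14274.8218 rpm, dir flips to +; running = +14274.8218
Stage 3 [13T→33T]: ω = 14274.8218×13/33 = 5623.4146 rpm, dir flips to −; running = −5623.4146
Stage 4 [83T→78T]: ω = 5623.4146×83/78 = 5983.8899 rpm, dir flips to +; running = +5983.8899
Stage 5 [24T→24T]: ω = 5983.8899×24/24 = 5983.8899 rpm, dir flips to −; running = −5983.8899
Stage 6 [57T→20T]: ω = 5983.8899×57/20 = 17054.0863 rpm, dir flips to +; running = +17054.0863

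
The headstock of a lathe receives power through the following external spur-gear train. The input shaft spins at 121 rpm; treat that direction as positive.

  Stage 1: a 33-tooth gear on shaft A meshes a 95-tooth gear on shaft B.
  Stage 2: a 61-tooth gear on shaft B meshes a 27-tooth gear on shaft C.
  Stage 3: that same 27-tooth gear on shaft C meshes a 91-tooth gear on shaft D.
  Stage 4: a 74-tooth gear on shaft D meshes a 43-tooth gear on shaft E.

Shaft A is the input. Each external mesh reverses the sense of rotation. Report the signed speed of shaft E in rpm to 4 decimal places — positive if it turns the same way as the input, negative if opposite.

+48.4872 rpm (same as input, |ω| = 48.4872 rpm)

Stage 1 [33T→95T]: ω = 121.0000×33/95 = 42.0316 rpm, dir flips to −; running = −42.0316
Stage 2 [61T→27T]: ω = 42.0316×61/27 = 94.9602 rpm, dir flips to +; running = +94.9602
Stage 3 [27T→91T]: ω = 94.9602×27/91 = 28.1750 rpm, dir flips to −; running = −28.1750
Stage 4 [74T→43T]: ω = 28.1750×74/43 = 48.4872 rpm, dir flips to +; running = +48.4872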